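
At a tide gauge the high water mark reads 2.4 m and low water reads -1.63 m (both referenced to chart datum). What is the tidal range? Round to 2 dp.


Tidal range = High water - Low water
Tidal range = 2.4 - (-1.63)
Tidal range = 4.03 m

4.03


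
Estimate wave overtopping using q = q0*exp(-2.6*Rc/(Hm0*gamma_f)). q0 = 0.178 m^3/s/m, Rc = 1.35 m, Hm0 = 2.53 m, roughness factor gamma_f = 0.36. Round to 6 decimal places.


q = q0 * exp(-2.6 * Rc / (Hm0 * gamma_f))
Exponent = -2.6 * 1.35 / (2.53 * 0.36)
= -2.6 * 1.35 / 0.9108
= -3.853755
exp(-3.853755) = 0.021200
q = 0.178 * 0.021200
q = 0.003774 m^3/s/m

0.003774


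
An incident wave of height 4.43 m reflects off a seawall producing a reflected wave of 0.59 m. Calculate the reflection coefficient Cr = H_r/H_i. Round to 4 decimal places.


Cr = H_r / H_i
Cr = 0.59 / 4.43
Cr = 0.1332

0.1332


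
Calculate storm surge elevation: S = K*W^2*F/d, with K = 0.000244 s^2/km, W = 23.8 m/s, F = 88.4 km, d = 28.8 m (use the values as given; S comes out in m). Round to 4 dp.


S = K * W^2 * F / d
W^2 = 23.8^2 = 566.44
S = 0.000244 * 566.44 * 88.4 / 28.8
Numerator = 0.000244 * 566.44 * 88.4 = 12.217884
S = 12.217884 / 28.8 = 0.4242 m

0.4242


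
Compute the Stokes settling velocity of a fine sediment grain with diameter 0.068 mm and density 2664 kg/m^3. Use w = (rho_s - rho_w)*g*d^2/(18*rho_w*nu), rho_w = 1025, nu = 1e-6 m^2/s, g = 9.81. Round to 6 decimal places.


w = (rho_s - rho_w) * g * d^2 / (18 * rho_w * nu)
d = 0.068 mm = 0.000068 m
rho_s - rho_w = 2664 - 1025 = 1639
Numerator = 1639 * 9.81 * (0.000068)^2 = 0.000074347400
Denominator = 18 * 1025 * 1e-6 = 0.018450
w = 0.004030 m/s

0.004030


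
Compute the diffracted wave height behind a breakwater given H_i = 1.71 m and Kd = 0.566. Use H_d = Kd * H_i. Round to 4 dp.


H_d = Kd * H_i
H_d = 0.566 * 1.71
H_d = 0.9679 m

0.9679


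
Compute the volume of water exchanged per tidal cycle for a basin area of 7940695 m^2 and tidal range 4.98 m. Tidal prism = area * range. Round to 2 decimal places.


Tidal prism = Area * Tidal range
P = 7940695 * 4.98
P = 39544661.10 m^3

39544661.10


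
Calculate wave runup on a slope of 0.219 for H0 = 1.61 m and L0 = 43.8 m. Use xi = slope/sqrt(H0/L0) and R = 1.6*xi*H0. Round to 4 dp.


xi = slope / sqrt(H0/L0)
H0/L0 = 1.61/43.8 = 0.036758
sqrt(0.036758) = 0.191724
xi = 0.219 / 0.191724 = 1.142269
R = 1.6 * xi * H0 = 1.6 * 1.142269 * 1.61
R = 2.9425 m

2.9425


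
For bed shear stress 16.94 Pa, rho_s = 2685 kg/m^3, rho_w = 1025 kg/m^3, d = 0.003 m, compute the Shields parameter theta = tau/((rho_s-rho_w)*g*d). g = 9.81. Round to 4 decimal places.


theta = tau / ((rho_s - rho_w) * g * d)
rho_s - rho_w = 2685 - 1025 = 1660
Denominator = 1660 * 9.81 * 0.003 = 48.853800
theta = 16.94 / 48.853800
theta = 0.3467

0.3467


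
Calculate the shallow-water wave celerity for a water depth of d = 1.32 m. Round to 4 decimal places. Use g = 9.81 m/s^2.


Using the shallow-water approximation:
C = sqrt(g * d) = sqrt(9.81 * 1.32)
C = sqrt(12.9492)
C = 3.5985 m/s

3.5985


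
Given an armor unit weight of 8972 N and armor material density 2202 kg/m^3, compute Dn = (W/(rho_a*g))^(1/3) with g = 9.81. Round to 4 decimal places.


V = W / (rho_a * g)
V = 8972 / (2202 * 9.81)
V = 8972 / 21601.62
V = 0.415339 m^3
Dn = V^(1/3) = 0.415339^(1/3)
Dn = 0.7461 m

0.7461


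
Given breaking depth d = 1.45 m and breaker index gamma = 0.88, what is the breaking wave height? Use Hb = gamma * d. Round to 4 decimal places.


Hb = gamma * d
Hb = 0.88 * 1.45
Hb = 1.2760 m

1.2760


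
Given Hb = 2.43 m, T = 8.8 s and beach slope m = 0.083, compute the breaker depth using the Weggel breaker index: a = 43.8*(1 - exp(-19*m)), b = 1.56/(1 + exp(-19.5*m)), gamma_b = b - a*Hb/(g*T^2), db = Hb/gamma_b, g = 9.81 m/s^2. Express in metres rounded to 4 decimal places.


a = 43.8 * (1 - exp(-19 * m))
exp(-19 * 0.083) = exp(-1.5770) = 0.206594
a = 43.8 * (1 - 0.206594) = 34.751185
b = 1.56 / (1 + exp(-19.5 * m))
exp(-19.5 * 0.083) = exp(-1.6185) = 0.198196
b = 1.56 / (1 + 0.198196) = 1.301958
Hb / (g * T^2) = 2.43 / (9.81 * 8.8^2) = 2.43 / 759.6864 = 0.00319869
gamma_b = b - a * Hb/(g*T^2) = 1.301958 - 34.751185 * 0.00319869 = 1.190799
db = Hb / gamma_b = 2.43 / 1.190799
db = 2.0406 m

2.0406


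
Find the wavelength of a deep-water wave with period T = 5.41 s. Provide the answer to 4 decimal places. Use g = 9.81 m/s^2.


L0 = g * T^2 / (2 * pi)
L0 = 9.81 * 5.41^2 / (2 * pi)
L0 = 9.81 * 29.2681 / 6.28319
L0 = 287.1201 / 6.28319
L0 = 45.6966 m

45.6966


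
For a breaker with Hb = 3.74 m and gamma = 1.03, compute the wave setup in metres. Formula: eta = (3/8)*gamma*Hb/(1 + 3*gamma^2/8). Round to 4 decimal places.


eta = (3/8) * gamma * Hb / (1 + 3*gamma^2/8)
Numerator = (3/8) * 1.03 * 3.74 = 1.444575
Denominator = 1 + 3*1.03^2/8 = 1 + 0.397838 = 1.397838
eta = 1.444575 / 1.397838
eta = 1.0334 m

1.0334


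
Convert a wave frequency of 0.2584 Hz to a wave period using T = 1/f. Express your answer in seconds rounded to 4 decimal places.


T = 1 / f
T = 1 / 0.2584
T = 3.8700 s

3.8700


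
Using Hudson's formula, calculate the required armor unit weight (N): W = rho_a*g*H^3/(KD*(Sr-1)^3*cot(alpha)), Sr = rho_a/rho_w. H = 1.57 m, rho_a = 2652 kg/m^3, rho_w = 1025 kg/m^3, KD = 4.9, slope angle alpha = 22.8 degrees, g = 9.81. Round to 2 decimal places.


Sr = rho_a / rho_w = 2652 / 1025 = 2.587317
(Sr - 1) = 1.587317
(Sr - 1)^3 = 3.999365
cot(22.8) = 1 / tan(22.8) = 1 / 0.420361 = 2.378906
Numerator = 2652 * 9.81 * 1.57^3 = 100679.6007
Denominator = 4.9 * 3.999365 * 2.378906 = 46.619158
W = 100679.6007 / 46.619158
W = 2159.62 N

2159.62


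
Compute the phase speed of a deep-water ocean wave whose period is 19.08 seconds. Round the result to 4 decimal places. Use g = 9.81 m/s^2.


We use the deep-water celerity formula:
C = g * T / (2 * pi)
C = 9.81 * 19.08 / (2 * 3.14159...)
C = 187.174800 / 6.283185
C = 29.7898 m/s

29.7898


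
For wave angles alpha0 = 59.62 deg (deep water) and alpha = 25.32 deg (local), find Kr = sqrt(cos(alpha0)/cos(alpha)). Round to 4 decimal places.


Kr = sqrt(cos(alpha0) / cos(alpha))
cos(59.62) = 0.505733
cos(25.32) = 0.903933
Kr = sqrt(0.505733 / 0.903933)
Kr = sqrt(0.559480)
Kr = 0.7480

0.7480


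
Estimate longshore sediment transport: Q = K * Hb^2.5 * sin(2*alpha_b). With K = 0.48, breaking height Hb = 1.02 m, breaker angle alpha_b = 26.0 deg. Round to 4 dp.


Q = K * Hb^2.5 * sin(2 * alpha_b)
Hb^2.5 = 1.02^2.5 = 1.050752
sin(2 * 26.0) = sin(52.0) = 0.788011
Q = 0.48 * 1.050752 * 0.788011
Q = 0.3974 m^3/s

0.3974


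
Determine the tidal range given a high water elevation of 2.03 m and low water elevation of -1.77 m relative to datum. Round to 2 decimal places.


Tidal range = High water - Low water
Tidal range = 2.03 - (-1.77)
Tidal range = 3.80 m

3.80


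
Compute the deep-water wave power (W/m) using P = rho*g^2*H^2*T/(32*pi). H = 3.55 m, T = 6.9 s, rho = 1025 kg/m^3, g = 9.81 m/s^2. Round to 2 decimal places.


P = rho * g^2 * H^2 * T / (32 * pi)
P = 1025 * 9.81^2 * 3.55^2 * 6.9 / (32 * pi)
P = 1025 * 96.2361 * 12.6025 * 6.9 / 100.53096
P = 85323.34 W/m

85323.34


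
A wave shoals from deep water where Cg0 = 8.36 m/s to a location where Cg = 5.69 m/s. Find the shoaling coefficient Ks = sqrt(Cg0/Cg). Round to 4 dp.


Ks = sqrt(Cg0 / Cg)
Ks = sqrt(8.36 / 5.69)
Ks = sqrt(1.4692)
Ks = 1.2121

1.2121


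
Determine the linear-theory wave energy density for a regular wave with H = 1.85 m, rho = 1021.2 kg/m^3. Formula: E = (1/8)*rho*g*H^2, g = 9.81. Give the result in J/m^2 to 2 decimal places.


E = (1/8) * rho * g * H^2
E = (1/8) * 1021.2 * 9.81 * 1.85^2
E = 0.125 * 1021.2 * 9.81 * 3.4225
E = 4285.81 J/m^2

4285.81


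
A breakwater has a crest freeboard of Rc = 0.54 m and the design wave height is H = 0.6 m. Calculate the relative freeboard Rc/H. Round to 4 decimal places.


Relative freeboard = Rc / H
= 0.54 / 0.6
= 0.9000

0.9000


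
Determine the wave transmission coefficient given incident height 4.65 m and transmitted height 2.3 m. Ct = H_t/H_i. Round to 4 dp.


Ct = H_t / H_i
Ct = 2.3 / 4.65
Ct = 0.4946

0.4946


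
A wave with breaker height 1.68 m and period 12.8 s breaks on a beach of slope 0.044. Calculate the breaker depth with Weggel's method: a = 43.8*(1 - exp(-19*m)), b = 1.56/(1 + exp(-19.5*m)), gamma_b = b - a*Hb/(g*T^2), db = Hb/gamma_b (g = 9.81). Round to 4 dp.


a = 43.8 * (1 - exp(-19 * m))
exp(-19 * 0.044) = exp(-0.8360) = 0.433441
a = 43.8 * (1 - 0.433441) = 24.815292
b = 1.56 / (1 + exp(-19.5 * m))
exp(-19.5 * 0.044) = exp(-0.8580) = 0.424009
b = 1.56 / (1 + 0.424009) = 1.095498
Hb / (g * T^2) = 1.68 / (9.81 * 12.8^2) = 1.68 / 1607.2704 = 0.00104525
gamma_b = b - a * Hb/(g*T^2) = 1.095498 - 24.815292 * 0.00104525 = 1.069560
db = Hb / gamma_b = 1.68 / 1.069560
db = 1.5707 m

1.5707


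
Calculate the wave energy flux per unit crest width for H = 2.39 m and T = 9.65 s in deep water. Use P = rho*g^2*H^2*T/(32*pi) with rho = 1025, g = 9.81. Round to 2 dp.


P = rho * g^2 * H^2 * T / (32 * pi)
P = 1025 * 9.81^2 * 2.39^2 * 9.65 / (32 * pi)
P = 1025 * 96.2361 * 5.7121 * 9.65 / 100.53096
P = 54086.03 W/m

54086.03


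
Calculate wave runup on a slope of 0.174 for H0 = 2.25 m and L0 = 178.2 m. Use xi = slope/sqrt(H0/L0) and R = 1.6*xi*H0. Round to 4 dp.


xi = slope / sqrt(H0/L0)
H0/L0 = 2.25/178.2 = 0.012626
sqrt(0.012626) = 0.112367
xi = 0.174 / 0.112367 = 1.548502
R = 1.6 * xi * H0 = 1.6 * 1.548502 * 2.25
R = 5.5746 m

5.5746


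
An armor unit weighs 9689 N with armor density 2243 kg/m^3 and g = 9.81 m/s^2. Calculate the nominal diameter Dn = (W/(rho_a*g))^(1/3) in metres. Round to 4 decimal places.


V = W / (rho_a * g)
V = 9689 / (2243 * 9.81)
V = 9689 / 22003.83
V = 0.440332 m^3
Dn = V^(1/3) = 0.440332^(1/3)
Dn = 0.7608 m

0.7608


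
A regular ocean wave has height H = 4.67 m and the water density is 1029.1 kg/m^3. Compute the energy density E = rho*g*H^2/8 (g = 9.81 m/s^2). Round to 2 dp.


E = (1/8) * rho * g * H^2
E = (1/8) * 1029.1 * 9.81 * 4.67^2
E = 0.125 * 1029.1 * 9.81 * 21.8089
E = 27521.39 J/m^2

27521.39


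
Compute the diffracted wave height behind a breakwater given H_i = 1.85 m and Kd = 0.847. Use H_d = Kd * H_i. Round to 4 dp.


H_d = Kd * H_i
H_d = 0.847 * 1.85
H_d = 1.5670 m

1.5670


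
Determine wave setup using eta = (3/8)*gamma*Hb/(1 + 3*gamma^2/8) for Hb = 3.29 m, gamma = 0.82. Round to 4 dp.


eta = (3/8) * gamma * Hb / (1 + 3*gamma^2/8)
Numerator = (3/8) * 0.82 * 3.29 = 1.011675
Denominator = 1 + 3*0.82^2/8 = 1 + 0.252150 = 1.252150
eta = 1.011675 / 1.252150
eta = 0.8080 m

0.8080


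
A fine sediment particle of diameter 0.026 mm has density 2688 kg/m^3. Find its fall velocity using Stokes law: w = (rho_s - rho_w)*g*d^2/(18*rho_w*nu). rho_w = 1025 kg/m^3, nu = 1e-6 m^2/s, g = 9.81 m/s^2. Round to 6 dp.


w = (rho_s - rho_w) * g * d^2 / (18 * rho_w * nu)
d = 0.026 mm = 0.000026 m
rho_s - rho_w = 2688 - 1025 = 1663
Numerator = 1663 * 9.81 * (0.000026)^2 = 0.000011028284
Denominator = 18 * 1025 * 1e-6 = 0.018450
w = 0.000598 m/s

0.000598


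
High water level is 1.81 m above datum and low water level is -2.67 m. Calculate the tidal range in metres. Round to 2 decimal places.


Tidal range = High water - Low water
Tidal range = 1.81 - (-2.67)
Tidal range = 4.48 m

4.48


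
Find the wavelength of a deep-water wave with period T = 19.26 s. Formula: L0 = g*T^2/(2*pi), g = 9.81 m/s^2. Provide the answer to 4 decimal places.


L0 = g * T^2 / (2 * pi)
L0 = 9.81 * 19.26^2 / (2 * pi)
L0 = 9.81 * 370.9476 / 6.28319
L0 = 3638.9960 / 6.28319
L0 = 579.1642 m

579.1642


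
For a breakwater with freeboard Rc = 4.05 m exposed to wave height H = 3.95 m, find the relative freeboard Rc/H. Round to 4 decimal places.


Relative freeboard = Rc / H
= 4.05 / 3.95
= 1.0253

1.0253


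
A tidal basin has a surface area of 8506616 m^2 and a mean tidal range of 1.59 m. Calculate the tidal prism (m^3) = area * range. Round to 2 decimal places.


Tidal prism = Area * Tidal range
P = 8506616 * 1.59
P = 13525519.44 m^3

13525519.44


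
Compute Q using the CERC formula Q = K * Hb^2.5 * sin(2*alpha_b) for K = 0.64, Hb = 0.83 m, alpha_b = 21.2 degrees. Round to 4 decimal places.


Q = K * Hb^2.5 * sin(2 * alpha_b)
Hb^2.5 = 0.83^2.5 = 0.627618
sin(2 * 21.2) = sin(42.4) = 0.674302
Q = 0.64 * 0.627618 * 0.674302
Q = 0.2709 m^3/s

0.2709


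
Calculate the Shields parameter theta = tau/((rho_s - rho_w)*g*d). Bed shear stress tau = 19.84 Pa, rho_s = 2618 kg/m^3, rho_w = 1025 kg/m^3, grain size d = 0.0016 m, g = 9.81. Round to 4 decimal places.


theta = tau / ((rho_s - rho_w) * g * d)
rho_s - rho_w = 2618 - 1025 = 1593
Denominator = 1593 * 9.81 * 0.0016 = 25.003728
theta = 19.84 / 25.003728
theta = 0.7935

0.7935


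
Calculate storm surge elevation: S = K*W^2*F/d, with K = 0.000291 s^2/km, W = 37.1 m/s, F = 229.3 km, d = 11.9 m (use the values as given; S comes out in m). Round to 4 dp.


S = K * W^2 * F / d
W^2 = 37.1^2 = 1376.41
S = 0.000291 * 1376.41 * 229.3 / 11.9
Numerator = 0.000291 * 1376.41 * 229.3 = 91.842747
S = 91.842747 / 11.9 = 7.7179 m

7.7179


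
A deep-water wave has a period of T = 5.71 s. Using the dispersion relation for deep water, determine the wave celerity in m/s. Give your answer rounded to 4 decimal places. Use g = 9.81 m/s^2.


We use the deep-water celerity formula:
C = g * T / (2 * pi)
C = 9.81 * 5.71 / (2 * 3.14159...)
C = 56.015100 / 6.283185
C = 8.9151 m/s

8.9151


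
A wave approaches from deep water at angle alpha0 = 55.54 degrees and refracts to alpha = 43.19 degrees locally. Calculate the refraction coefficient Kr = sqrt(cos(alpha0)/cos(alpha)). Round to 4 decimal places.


Kr = sqrt(cos(alpha0) / cos(alpha))
cos(55.54) = 0.565831
cos(43.19) = 0.729088
Kr = sqrt(0.565831 / 0.729088)
Kr = sqrt(0.776080)
Kr = 0.8810

0.8810


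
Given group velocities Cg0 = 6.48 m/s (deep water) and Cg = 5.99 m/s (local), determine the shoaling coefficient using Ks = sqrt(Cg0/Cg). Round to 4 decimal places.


Ks = sqrt(Cg0 / Cg)
Ks = sqrt(6.48 / 5.99)
Ks = sqrt(1.0818)
Ks = 1.0401

1.0401


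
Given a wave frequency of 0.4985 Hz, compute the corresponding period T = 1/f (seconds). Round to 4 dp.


T = 1 / f
T = 1 / 0.4985
T = 2.0060 s

2.0060


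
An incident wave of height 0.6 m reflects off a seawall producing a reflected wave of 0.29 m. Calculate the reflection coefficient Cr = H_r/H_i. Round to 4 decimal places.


Cr = H_r / H_i
Cr = 0.29 / 0.6
Cr = 0.4833

0.4833


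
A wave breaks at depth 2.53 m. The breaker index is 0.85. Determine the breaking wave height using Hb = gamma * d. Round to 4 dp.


Hb = gamma * d
Hb = 0.85 * 2.53
Hb = 2.1505 m

2.1505


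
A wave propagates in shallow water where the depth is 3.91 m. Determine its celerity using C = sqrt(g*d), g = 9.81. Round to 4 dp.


Using the shallow-water approximation:
C = sqrt(g * d) = sqrt(9.81 * 3.91)
C = sqrt(38.3571)
C = 6.1933 m/s

6.1933


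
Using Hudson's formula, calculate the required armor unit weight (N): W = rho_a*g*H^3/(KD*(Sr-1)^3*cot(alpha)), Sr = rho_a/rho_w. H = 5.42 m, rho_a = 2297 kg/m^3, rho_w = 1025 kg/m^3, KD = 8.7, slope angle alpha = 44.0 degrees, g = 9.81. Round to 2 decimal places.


Sr = rho_a / rho_w = 2297 / 1025 = 2.240976
(Sr - 1) = 1.240976
(Sr - 1)^3 = 1.911128
cot(44.0) = 1 / tan(44.0) = 1 / 0.965689 = 1.035530
Numerator = 2297 * 9.81 * 5.42^3 = 3587796.9984
Denominator = 8.7 * 1.911128 * 1.035530 = 17.217568
W = 3587796.9984 / 17.217568
W = 208380.01 N

208380.01


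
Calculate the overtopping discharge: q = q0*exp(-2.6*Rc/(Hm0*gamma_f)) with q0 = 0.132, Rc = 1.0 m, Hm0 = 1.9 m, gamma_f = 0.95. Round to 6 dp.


q = q0 * exp(-2.6 * Rc / (Hm0 * gamma_f))
Exponent = -2.6 * 1.0 / (1.9 * 0.95)
= -2.6 * 1.0 / 1.8050
= -1.440443
exp(-1.440443) = 0.236823
q = 0.132 * 0.236823
q = 0.031261 m^3/s/m

0.031261


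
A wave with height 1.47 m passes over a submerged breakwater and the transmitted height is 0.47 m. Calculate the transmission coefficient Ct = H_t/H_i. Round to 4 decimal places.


Ct = H_t / H_i
Ct = 0.47 / 1.47
Ct = 0.3197

0.3197


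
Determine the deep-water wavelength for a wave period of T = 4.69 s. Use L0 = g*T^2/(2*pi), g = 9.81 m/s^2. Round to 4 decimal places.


L0 = g * T^2 / (2 * pi)
L0 = 9.81 * 4.69^2 / (2 * pi)
L0 = 9.81 * 21.9961 / 6.28319
L0 = 215.7817 / 6.28319
L0 = 34.3427 m

34.3427


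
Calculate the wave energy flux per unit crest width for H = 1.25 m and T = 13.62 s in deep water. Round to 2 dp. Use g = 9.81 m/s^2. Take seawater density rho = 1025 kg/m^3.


P = rho * g^2 * H^2 * T / (32 * pi)
P = 1025 * 9.81^2 * 1.25^2 * 13.62 / (32 * pi)
P = 1025 * 96.2361 * 1.5625 * 13.62 / 100.53096
P = 20881.38 W/m

20881.38


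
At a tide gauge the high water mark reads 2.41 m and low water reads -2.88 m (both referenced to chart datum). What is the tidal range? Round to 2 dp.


Tidal range = High water - Low water
Tidal range = 2.41 - (-2.88)
Tidal range = 5.29 m

5.29


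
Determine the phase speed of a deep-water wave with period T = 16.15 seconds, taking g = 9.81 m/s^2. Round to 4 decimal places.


We use the deep-water celerity formula:
C = g * T / (2 * pi)
C = 9.81 * 16.15 / (2 * 3.14159...)
C = 158.431500 / 6.283185
C = 25.2152 m/s

25.2152


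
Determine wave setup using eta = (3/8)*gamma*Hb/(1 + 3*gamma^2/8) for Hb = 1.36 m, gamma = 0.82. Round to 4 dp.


eta = (3/8) * gamma * Hb / (1 + 3*gamma^2/8)
Numerator = (3/8) * 0.82 * 1.36 = 0.418200
Denominator = 1 + 3*0.82^2/8 = 1 + 0.252150 = 1.252150
eta = 0.418200 / 1.252150
eta = 0.3340 m

0.3340


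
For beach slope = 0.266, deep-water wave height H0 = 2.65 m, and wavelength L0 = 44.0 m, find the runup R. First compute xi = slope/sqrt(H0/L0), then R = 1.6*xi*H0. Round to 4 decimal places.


xi = slope / sqrt(H0/L0)
H0/L0 = 2.65/44.0 = 0.060227
sqrt(0.060227) = 0.245412
xi = 0.266 / 0.245412 = 1.083890
R = 1.6 * xi * H0 = 1.6 * 1.083890 * 2.65
R = 4.5957 m

4.5957


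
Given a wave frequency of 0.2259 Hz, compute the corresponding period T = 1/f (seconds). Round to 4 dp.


T = 1 / f
T = 1 / 0.2259
T = 4.4267 s

4.4267


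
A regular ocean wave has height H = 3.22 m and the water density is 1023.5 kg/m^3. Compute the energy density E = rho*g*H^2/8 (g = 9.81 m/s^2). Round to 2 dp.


E = (1/8) * rho * g * H^2
E = (1/8) * 1023.5 * 9.81 * 3.22^2
E = 0.125 * 1023.5 * 9.81 * 10.3684
E = 13013.04 J/m^2

13013.04


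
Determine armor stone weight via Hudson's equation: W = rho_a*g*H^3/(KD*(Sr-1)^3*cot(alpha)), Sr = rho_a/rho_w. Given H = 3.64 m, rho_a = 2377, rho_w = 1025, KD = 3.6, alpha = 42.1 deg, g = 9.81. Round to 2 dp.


Sr = rho_a / rho_w = 2377 / 1025 = 2.319024
(Sr - 1) = 1.319024
(Sr - 1)^3 = 2.294872
cot(42.1) = 1 / tan(42.1) = 1 / 0.903569 = 1.106722
Numerator = 2377 * 9.81 * 3.64^3 = 1124611.0336
Denominator = 3.6 * 2.294872 * 1.106722 = 9.143227
W = 1124611.0336 / 9.143227
W = 122999.36 N

122999.36


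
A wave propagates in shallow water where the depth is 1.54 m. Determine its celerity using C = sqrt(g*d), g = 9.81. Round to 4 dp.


Using the shallow-water approximation:
C = sqrt(g * d) = sqrt(9.81 * 1.54)
C = sqrt(15.1074)
C = 3.8868 m/s

3.8868


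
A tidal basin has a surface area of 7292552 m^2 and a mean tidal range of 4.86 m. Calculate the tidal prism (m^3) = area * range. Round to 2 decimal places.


Tidal prism = Area * Tidal range
P = 7292552 * 4.86
P = 35441802.72 m^3

35441802.72


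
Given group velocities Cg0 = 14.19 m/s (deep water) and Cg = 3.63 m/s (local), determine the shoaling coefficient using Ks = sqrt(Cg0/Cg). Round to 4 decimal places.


Ks = sqrt(Cg0 / Cg)
Ks = sqrt(14.19 / 3.63)
Ks = sqrt(3.9091)
Ks = 1.9771

1.9771


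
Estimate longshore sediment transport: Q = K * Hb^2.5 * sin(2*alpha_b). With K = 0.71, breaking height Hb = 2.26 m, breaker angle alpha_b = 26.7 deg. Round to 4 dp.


Q = K * Hb^2.5 * sin(2 * alpha_b)
Hb^2.5 = 2.26^2.5 = 7.678406
sin(2 * 26.7) = sin(53.4) = 0.802817
Q = 0.71 * 7.678406 * 0.802817
Q = 4.3767 m^3/s

4.3767


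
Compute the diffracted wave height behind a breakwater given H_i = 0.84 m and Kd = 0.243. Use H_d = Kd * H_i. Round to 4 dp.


H_d = Kd * H_i
H_d = 0.243 * 0.84
H_d = 0.2041 m

0.2041


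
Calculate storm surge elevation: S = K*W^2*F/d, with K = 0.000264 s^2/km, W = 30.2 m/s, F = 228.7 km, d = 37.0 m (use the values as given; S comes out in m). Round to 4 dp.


S = K * W^2 * F / d
W^2 = 30.2^2 = 912.04
S = 0.000264 * 912.04 * 228.7 / 37.0
Numerator = 0.000264 * 912.04 * 228.7 = 55.066057
S = 55.066057 / 37.0 = 1.4883 m

1.4883


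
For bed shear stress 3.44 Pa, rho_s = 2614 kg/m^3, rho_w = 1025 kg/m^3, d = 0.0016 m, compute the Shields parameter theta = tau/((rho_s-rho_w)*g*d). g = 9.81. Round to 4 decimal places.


theta = tau / ((rho_s - rho_w) * g * d)
rho_s - rho_w = 2614 - 1025 = 1589
Denominator = 1589 * 9.81 * 0.0016 = 24.940944
theta = 3.44 / 24.940944
theta = 0.1379

0.1379


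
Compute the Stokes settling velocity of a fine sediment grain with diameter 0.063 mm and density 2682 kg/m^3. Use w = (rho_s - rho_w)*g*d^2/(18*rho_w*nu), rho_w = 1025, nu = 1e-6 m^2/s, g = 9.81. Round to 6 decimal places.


w = (rho_s - rho_w) * g * d^2 / (18 * rho_w * nu)
d = 0.063 mm = 0.000063 m
rho_s - rho_w = 2682 - 1025 = 1657
Numerator = 1657 * 9.81 * (0.000063)^2 = 0.000064516770
Denominator = 18 * 1025 * 1e-6 = 0.018450
w = 0.003497 m/s

0.003497


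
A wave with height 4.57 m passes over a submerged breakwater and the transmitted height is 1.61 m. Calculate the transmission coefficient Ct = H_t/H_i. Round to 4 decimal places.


Ct = H_t / H_i
Ct = 1.61 / 4.57
Ct = 0.3523

0.3523


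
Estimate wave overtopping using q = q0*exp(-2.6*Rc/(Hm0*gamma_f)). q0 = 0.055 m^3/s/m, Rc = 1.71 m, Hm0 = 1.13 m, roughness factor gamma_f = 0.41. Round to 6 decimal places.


q = q0 * exp(-2.6 * Rc / (Hm0 * gamma_f))
Exponent = -2.6 * 1.71 / (1.13 * 0.41)
= -2.6 * 1.71 / 0.4633
= -9.596374
exp(-9.596374) = 0.000068
q = 0.055 * 0.000068
q = 0.000004 m^3/s/m

0.000004


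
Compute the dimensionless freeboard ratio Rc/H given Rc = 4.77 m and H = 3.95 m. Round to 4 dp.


Relative freeboard = Rc / H
= 4.77 / 3.95
= 1.2076

1.2076


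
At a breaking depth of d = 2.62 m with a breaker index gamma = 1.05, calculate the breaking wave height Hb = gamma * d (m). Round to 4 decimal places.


Hb = gamma * d
Hb = 1.05 * 2.62
Hb = 2.7510 m

2.7510


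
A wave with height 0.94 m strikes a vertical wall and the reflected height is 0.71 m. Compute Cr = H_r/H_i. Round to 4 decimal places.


Cr = H_r / H_i
Cr = 0.71 / 0.94
Cr = 0.7553

0.7553


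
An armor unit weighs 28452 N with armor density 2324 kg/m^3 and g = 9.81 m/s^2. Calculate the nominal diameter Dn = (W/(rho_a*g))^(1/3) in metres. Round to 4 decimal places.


V = W / (rho_a * g)
V = 28452 / (2324 * 9.81)
V = 28452 / 22798.44
V = 1.247980 m^3
Dn = V^(1/3) = 1.247980^(1/3)
Dn = 1.0766 m

1.0766


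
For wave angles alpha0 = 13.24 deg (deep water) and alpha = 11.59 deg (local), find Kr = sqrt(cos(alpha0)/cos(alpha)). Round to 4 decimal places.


Kr = sqrt(cos(alpha0) / cos(alpha))
cos(13.24) = 0.973419
cos(11.59) = 0.979610
Kr = sqrt(0.973419 / 0.979610)
Kr = sqrt(0.993680)
Kr = 0.9968

0.9968


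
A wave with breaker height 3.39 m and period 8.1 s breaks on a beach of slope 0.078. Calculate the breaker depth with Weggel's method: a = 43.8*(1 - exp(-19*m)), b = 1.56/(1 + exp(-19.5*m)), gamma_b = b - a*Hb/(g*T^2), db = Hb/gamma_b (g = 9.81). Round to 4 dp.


a = 43.8 * (1 - exp(-19 * m))
exp(-19 * 0.078) = exp(-1.4820) = 0.227183
a = 43.8 * (1 - 0.227183) = 33.849390
b = 1.56 / (1 + exp(-19.5 * m))
exp(-19.5 * 0.078) = exp(-1.5210) = 0.218493
b = 1.56 / (1 + 0.218493) = 1.280270
Hb / (g * T^2) = 3.39 / (9.81 * 8.1^2) = 3.39 / 643.6341 = 0.00526697
gamma_b = b - a * Hb/(g*T^2) = 1.280270 - 33.849390 * 0.00526697 = 1.101986
db = Hb / gamma_b = 3.39 / 1.101986
db = 3.0763 m

3.0763


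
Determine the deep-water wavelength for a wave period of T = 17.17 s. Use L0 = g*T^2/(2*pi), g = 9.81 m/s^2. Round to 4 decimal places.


L0 = g * T^2 / (2 * pi)
L0 = 9.81 * 17.17^2 / (2 * pi)
L0 = 9.81 * 294.8089 / 6.28319
L0 = 2892.0753 / 6.28319
L0 = 460.2881 m

460.2881


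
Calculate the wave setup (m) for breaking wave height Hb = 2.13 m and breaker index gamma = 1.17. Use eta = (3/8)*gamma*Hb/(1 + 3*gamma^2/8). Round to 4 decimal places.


eta = (3/8) * gamma * Hb / (1 + 3*gamma^2/8)
Numerator = (3/8) * 1.17 * 2.13 = 0.934537
Denominator = 1 + 3*1.17^2/8 = 1 + 0.513338 = 1.513338
eta = 0.934537 / 1.513338
eta = 0.6175 m

0.6175


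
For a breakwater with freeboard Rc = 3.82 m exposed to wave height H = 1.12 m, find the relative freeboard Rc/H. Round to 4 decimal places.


Relative freeboard = Rc / H
= 3.82 / 1.12
= 3.4107

3.4107


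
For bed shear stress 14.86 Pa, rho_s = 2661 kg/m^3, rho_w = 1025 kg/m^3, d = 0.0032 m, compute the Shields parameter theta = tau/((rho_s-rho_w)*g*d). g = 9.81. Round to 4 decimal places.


theta = tau / ((rho_s - rho_w) * g * d)
rho_s - rho_w = 2661 - 1025 = 1636
Denominator = 1636 * 9.81 * 0.0032 = 51.357312
theta = 14.86 / 51.357312
theta = 0.2893

0.2893


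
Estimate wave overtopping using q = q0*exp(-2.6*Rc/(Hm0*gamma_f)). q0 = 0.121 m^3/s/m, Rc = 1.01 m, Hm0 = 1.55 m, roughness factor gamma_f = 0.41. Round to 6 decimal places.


q = q0 * exp(-2.6 * Rc / (Hm0 * gamma_f))
Exponent = -2.6 * 1.01 / (1.55 * 0.41)
= -2.6 * 1.01 / 0.6355
= -4.132179
exp(-4.132179) = 0.016048
q = 0.121 * 0.016048
q = 0.001942 m^3/s/m

0.001942


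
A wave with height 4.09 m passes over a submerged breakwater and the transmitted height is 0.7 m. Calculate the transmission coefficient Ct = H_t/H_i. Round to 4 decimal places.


Ct = H_t / H_i
Ct = 0.7 / 4.09
Ct = 0.1711

0.1711


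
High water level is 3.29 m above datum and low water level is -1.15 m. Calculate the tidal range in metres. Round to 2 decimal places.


Tidal range = High water - Low water
Tidal range = 3.29 - (-1.15)
Tidal range = 4.44 m

4.44


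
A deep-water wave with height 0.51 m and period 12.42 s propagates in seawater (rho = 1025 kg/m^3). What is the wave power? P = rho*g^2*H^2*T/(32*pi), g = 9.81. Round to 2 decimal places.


P = rho * g^2 * H^2 * T / (32 * pi)
P = 1025 * 9.81^2 * 0.51^2 * 12.42 / (32 * pi)
P = 1025 * 96.2361 * 0.2601 * 12.42 / 100.53096
P = 3169.74 W/m

3169.74


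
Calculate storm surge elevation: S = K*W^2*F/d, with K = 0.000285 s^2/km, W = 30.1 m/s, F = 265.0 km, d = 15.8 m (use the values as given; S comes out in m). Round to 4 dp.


S = K * W^2 * F / d
W^2 = 30.1^2 = 906.01
S = 0.000285 * 906.01 * 265.0 / 15.8
Numerator = 0.000285 * 906.01 * 265.0 = 68.426405
S = 68.426405 / 15.8 = 4.3308 m

4.3308


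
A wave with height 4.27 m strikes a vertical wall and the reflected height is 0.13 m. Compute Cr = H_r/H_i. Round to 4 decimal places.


Cr = H_r / H_i
Cr = 0.13 / 4.27
Cr = 0.0304

0.0304


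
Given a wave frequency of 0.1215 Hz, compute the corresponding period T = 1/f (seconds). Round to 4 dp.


T = 1 / f
T = 1 / 0.1215
T = 8.2305 s

8.2305


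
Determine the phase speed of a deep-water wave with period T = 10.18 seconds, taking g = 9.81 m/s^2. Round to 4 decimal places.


We use the deep-water celerity formula:
C = g * T / (2 * pi)
C = 9.81 * 10.18 / (2 * 3.14159...)
C = 99.865800 / 6.283185
C = 15.8941 m/s

15.8941


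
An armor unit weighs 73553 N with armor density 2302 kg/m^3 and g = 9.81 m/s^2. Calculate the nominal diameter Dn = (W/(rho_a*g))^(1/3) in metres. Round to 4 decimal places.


V = W / (rho_a * g)
V = 73553 / (2302 * 9.81)
V = 73553 / 22582.62
V = 3.257062 m^3
Dn = V^(1/3) = 3.257062^(1/3)
Dn = 1.4823 m

1.4823


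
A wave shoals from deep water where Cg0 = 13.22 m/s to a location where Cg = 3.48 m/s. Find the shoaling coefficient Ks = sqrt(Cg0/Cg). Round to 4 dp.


Ks = sqrt(Cg0 / Cg)
Ks = sqrt(13.22 / 3.48)
Ks = sqrt(3.7989)
Ks = 1.9491

1.9491


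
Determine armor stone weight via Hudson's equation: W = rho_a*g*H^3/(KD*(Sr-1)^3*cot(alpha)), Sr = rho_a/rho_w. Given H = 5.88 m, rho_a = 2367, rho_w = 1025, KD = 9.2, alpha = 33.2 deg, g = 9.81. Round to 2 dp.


Sr = rho_a / rho_w = 2367 / 1025 = 2.309268
(Sr - 1) = 1.309268
(Sr - 1)^3 = 2.244326
cot(33.2) = 1 / tan(33.2) = 1 / 0.654382 = 1.528160
Numerator = 2367 * 9.81 * 5.88^3 = 4720622.1902
Denominator = 9.2 * 2.244326 * 1.528160 = 31.553145
W = 4720622.1902 / 31.553145
W = 149608.61 N

149608.61


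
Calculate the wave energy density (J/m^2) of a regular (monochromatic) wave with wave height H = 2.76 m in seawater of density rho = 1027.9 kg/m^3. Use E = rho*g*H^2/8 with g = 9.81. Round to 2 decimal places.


E = (1/8) * rho * g * H^2
E = (1/8) * 1027.9 * 9.81 * 2.76^2
E = 0.125 * 1027.9 * 9.81 * 7.6176
E = 9601.70 J/m^2

9601.70


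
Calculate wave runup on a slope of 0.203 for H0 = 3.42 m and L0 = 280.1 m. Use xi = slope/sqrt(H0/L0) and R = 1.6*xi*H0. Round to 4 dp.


xi = slope / sqrt(H0/L0)
H0/L0 = 3.42/280.1 = 0.012210
sqrt(0.012210) = 0.110499
xi = 0.203 / 0.110499 = 1.837129
R = 1.6 * xi * H0 = 1.6 * 1.837129 * 3.42
R = 10.0528 m

10.0528


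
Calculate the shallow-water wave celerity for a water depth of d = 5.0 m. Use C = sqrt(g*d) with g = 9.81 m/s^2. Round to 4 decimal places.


Using the shallow-water approximation:
C = sqrt(g * d) = sqrt(9.81 * 5.0)
C = sqrt(49.0500)
C = 7.0036 m/s

7.0036


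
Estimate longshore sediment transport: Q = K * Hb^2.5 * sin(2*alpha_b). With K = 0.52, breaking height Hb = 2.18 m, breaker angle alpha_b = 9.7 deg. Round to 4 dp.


Q = K * Hb^2.5 * sin(2 * alpha_b)
Hb^2.5 = 2.18^2.5 = 7.016835
sin(2 * 9.7) = sin(19.4) = 0.332161
Q = 0.52 * 7.016835 * 0.332161
Q = 1.2120 m^3/s

1.2120


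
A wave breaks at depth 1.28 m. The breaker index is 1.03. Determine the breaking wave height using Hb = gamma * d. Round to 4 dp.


Hb = gamma * d
Hb = 1.03 * 1.28
Hb = 1.3184 m

1.3184


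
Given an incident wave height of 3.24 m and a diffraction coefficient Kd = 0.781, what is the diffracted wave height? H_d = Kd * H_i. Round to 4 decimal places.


H_d = Kd * H_i
H_d = 0.781 * 3.24
H_d = 2.5304 m

2.5304


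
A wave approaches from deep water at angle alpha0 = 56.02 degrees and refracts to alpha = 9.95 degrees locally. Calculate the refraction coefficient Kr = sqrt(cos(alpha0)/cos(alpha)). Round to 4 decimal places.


Kr = sqrt(cos(alpha0) / cos(alpha))
cos(56.02) = 0.558903
cos(9.95) = 0.984959
Kr = sqrt(0.558903 / 0.984959)
Kr = sqrt(0.567438)
Kr = 0.7533

0.7533


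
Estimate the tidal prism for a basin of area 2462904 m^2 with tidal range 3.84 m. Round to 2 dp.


Tidal prism = Area * Tidal range
P = 2462904 * 3.84
P = 9457551.36 m^3

9457551.36


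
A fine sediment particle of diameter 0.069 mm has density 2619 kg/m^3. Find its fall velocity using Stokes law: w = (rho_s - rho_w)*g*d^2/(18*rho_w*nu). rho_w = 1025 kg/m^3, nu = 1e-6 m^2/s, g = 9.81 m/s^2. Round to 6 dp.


w = (rho_s - rho_w) * g * d^2 / (18 * rho_w * nu)
d = 0.069 mm = 0.000069 m
rho_s - rho_w = 2619 - 1025 = 1594
Numerator = 1594 * 9.81 * (0.000069)^2 = 0.000074448424
Denominator = 18 * 1025 * 1e-6 = 0.018450
w = 0.004035 m/s

0.004035


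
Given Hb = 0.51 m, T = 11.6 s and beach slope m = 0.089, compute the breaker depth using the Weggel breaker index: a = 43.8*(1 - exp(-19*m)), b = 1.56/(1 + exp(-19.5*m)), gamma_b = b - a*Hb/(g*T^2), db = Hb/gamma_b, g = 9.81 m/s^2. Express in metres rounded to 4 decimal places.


a = 43.8 * (1 - exp(-19 * m))
exp(-19 * 0.089) = exp(-1.6910) = 0.184335
a = 43.8 * (1 - 0.184335) = 35.726123
b = 1.56 / (1 + exp(-19.5 * m))
exp(-19.5 * 0.089) = exp(-1.7355) = 0.176312
b = 1.56 / (1 + 0.176312) = 1.326179
Hb / (g * T^2) = 0.51 / (9.81 * 11.6^2) = 0.51 / 1320.0336 = 0.00038635
gamma_b = b - a * Hb/(g*T^2) = 1.326179 - 35.726123 * 0.00038635 = 1.312376
db = Hb / gamma_b = 0.51 / 1.312376
db = 0.3886 m

0.3886


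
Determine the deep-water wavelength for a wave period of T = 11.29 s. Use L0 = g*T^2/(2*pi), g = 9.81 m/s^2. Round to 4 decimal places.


L0 = g * T^2 / (2 * pi)
L0 = 9.81 * 11.29^2 / (2 * pi)
L0 = 9.81 * 127.4641 / 6.28319
L0 = 1250.4228 / 6.28319
L0 = 199.0110 m

199.0110


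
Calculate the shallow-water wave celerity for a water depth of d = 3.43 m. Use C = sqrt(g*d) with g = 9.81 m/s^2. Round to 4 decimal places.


Using the shallow-water approximation:
C = sqrt(g * d) = sqrt(9.81 * 3.43)
C = sqrt(33.6483)
C = 5.8007 m/s

5.8007


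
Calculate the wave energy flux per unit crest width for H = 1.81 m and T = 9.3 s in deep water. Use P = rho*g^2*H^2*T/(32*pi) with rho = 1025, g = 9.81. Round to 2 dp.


P = rho * g^2 * H^2 * T / (32 * pi)
P = 1025 * 9.81^2 * 1.81^2 * 9.3 / (32 * pi)
P = 1025 * 96.2361 * 3.2761 * 9.3 / 100.53096
P = 29895.25 W/m

29895.25


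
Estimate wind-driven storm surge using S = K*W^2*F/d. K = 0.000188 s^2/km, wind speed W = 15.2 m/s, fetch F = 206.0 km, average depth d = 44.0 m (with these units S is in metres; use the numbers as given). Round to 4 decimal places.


S = K * W^2 * F / d
W^2 = 15.2^2 = 231.04
S = 0.000188 * 231.04 * 206.0 / 44.0
Numerator = 0.000188 * 231.04 * 206.0 = 8.947717
S = 8.947717 / 44.0 = 0.2034 m

0.2034


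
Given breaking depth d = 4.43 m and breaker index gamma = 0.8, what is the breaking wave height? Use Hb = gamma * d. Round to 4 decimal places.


Hb = gamma * d
Hb = 0.8 * 4.43
Hb = 3.5440 m

3.5440


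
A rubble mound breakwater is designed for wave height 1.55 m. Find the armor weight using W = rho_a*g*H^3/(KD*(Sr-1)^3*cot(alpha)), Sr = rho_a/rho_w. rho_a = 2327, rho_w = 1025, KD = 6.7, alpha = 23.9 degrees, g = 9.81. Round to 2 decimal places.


Sr = rho_a / rho_w = 2327 / 1025 = 2.270244
(Sr - 1) = 1.270244
(Sr - 1)^3 = 2.049563
cot(23.9) = 1 / tan(23.9) = 1 / 0.443139 = 2.256628
Numerator = 2327 * 9.81 * 1.55^3 = 85008.1344
Denominator = 6.7 * 2.049563 * 2.256628 = 30.988188
W = 85008.1344 / 30.988188
W = 2743.24 N

2743.24


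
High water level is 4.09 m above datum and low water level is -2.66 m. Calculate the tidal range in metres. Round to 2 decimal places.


Tidal range = High water - Low water
Tidal range = 4.09 - (-2.66)
Tidal range = 6.75 m

6.75


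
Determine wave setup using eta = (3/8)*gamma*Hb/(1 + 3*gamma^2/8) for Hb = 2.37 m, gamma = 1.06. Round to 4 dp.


eta = (3/8) * gamma * Hb / (1 + 3*gamma^2/8)
Numerator = (3/8) * 1.06 * 2.37 = 0.942075
Denominator = 1 + 3*1.06^2/8 = 1 + 0.421350 = 1.421350
eta = 0.942075 / 1.421350
eta = 0.6628 m

0.6628


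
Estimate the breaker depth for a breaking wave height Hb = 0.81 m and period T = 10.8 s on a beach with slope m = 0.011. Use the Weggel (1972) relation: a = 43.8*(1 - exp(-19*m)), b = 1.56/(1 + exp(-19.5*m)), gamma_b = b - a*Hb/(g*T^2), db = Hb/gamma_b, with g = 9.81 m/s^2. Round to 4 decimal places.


a = 43.8 * (1 - exp(-19 * m))
exp(-19 * 0.011) = exp(-0.2090) = 0.811395
a = 43.8 * (1 - 0.811395) = 8.260889
b = 1.56 / (1 + exp(-19.5 * m))
exp(-19.5 * 0.011) = exp(-0.2145) = 0.806945
b = 1.56 / (1 + 0.806945) = 0.863336
Hb / (g * T^2) = 0.81 / (9.81 * 10.8^2) = 0.81 / 1144.2384 = 0.00070789
gamma_b = b - a * Hb/(g*T^2) = 0.863336 - 8.260889 * 0.00070789 = 0.857488
db = Hb / gamma_b = 0.81 / 0.857488
db = 0.9446 m

0.9446


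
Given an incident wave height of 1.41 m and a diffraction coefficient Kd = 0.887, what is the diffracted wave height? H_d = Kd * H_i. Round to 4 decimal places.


H_d = Kd * H_i
H_d = 0.887 * 1.41
H_d = 1.2507 m

1.2507


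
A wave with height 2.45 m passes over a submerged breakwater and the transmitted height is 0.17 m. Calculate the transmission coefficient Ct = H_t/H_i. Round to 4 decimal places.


Ct = H_t / H_i
Ct = 0.17 / 2.45
Ct = 0.0694

0.0694


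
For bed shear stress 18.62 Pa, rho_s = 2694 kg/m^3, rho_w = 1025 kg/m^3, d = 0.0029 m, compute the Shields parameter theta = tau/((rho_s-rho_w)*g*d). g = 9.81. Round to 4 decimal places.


theta = tau / ((rho_s - rho_w) * g * d)
rho_s - rho_w = 2694 - 1025 = 1669
Denominator = 1669 * 9.81 * 0.0029 = 47.481381
theta = 18.62 / 47.481381
theta = 0.3922

0.3922


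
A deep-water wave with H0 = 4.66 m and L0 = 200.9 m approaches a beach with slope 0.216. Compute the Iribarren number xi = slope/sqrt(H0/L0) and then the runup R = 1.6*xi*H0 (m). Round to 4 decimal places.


xi = slope / sqrt(H0/L0)
H0/L0 = 4.66/200.9 = 0.023196
sqrt(0.023196) = 0.152301
xi = 0.216 / 0.152301 = 1.418243
R = 1.6 * xi * H0 = 1.6 * 1.418243 * 4.66
R = 10.5744 m

10.5744


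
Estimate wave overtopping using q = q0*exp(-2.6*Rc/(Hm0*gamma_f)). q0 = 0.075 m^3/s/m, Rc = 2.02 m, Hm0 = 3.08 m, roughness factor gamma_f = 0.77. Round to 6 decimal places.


q = q0 * exp(-2.6 * Rc / (Hm0 * gamma_f))
Exponent = -2.6 * 2.02 / (3.08 * 0.77)
= -2.6 * 2.02 / 2.3716
= -2.214539
exp(-2.214539) = 0.109204
q = 0.075 * 0.109204
q = 0.008190 m^3/s/m

0.008190


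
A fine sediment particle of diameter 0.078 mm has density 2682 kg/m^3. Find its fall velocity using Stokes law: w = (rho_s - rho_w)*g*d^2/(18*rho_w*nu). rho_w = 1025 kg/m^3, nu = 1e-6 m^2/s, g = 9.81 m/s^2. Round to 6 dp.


w = (rho_s - rho_w) * g * d^2 / (18 * rho_w * nu)
d = 0.078 mm = 0.000078 m
rho_s - rho_w = 2682 - 1025 = 1657
Numerator = 1657 * 9.81 * (0.000078)^2 = 0.000098896454
Denominator = 18 * 1025 * 1e-6 = 0.018450
w = 0.005360 m/s

0.005360


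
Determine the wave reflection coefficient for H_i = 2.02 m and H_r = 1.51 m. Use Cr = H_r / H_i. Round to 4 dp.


Cr = H_r / H_i
Cr = 1.51 / 2.02
Cr = 0.7475

0.7475


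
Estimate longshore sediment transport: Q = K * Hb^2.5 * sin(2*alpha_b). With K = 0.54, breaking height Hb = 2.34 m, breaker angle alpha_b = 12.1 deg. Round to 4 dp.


Q = K * Hb^2.5 * sin(2 * alpha_b)
Hb^2.5 = 2.34^2.5 = 8.376057
sin(2 * 12.1) = sin(24.2) = 0.409923
Q = 0.54 * 8.376057 * 0.409923
Q = 1.8541 m^3/s

1.8541


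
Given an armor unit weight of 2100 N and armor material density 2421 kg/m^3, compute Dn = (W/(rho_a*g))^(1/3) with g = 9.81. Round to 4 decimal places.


V = W / (rho_a * g)
V = 2100 / (2421 * 9.81)
V = 2100 / 23750.01
V = 0.088421 m^3
Dn = V^(1/3) = 0.088421^(1/3)
Dn = 0.4455 m

0.4455


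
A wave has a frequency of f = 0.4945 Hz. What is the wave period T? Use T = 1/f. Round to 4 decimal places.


T = 1 / f
T = 1 / 0.4945
T = 2.0222 s

2.0222


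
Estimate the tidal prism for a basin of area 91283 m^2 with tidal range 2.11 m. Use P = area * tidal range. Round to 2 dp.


Tidal prism = Area * Tidal range
P = 91283 * 2.11
P = 192607.13 m^3

192607.13


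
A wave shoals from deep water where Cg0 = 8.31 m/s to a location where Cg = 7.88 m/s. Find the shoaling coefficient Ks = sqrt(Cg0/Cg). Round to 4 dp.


Ks = sqrt(Cg0 / Cg)
Ks = sqrt(8.31 / 7.88)
Ks = sqrt(1.0546)
Ks = 1.0269

1.0269


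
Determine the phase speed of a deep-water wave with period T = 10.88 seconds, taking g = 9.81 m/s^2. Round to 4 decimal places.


We use the deep-water celerity formula:
C = g * T / (2 * pi)
C = 9.81 * 10.88 / (2 * 3.14159...)
C = 106.732800 / 6.283185
C = 16.9871 m/s

16.9871


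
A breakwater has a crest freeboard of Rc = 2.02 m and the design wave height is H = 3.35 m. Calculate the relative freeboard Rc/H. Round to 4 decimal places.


Relative freeboard = Rc / H
= 2.02 / 3.35
= 0.6030

0.6030


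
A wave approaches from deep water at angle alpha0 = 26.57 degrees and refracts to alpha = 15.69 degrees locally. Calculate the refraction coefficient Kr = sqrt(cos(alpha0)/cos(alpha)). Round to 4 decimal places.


Kr = sqrt(cos(alpha0) / cos(alpha))
cos(26.57) = 0.894389
cos(15.69) = 0.962739
Kr = sqrt(0.894389 / 0.962739)
Kr = sqrt(0.929004)
Kr = 0.9638

0.9638


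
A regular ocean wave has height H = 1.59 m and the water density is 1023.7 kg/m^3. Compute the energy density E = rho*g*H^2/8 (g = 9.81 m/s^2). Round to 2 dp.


E = (1/8) * rho * g * H^2
E = (1/8) * 1023.7 * 9.81 * 1.59^2
E = 0.125 * 1023.7 * 9.81 * 2.5281
E = 3173.55 J/m^2

3173.55
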